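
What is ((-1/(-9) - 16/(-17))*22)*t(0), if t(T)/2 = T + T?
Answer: 0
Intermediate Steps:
t(T) = 4*T (t(T) = 2*(T + T) = 2*(2*T) = 4*T)
((-1/(-9) - 16/(-17))*22)*t(0) = ((-1/(-9) - 16/(-17))*22)*(4*0) = ((-1*(-1/9) - 16*(-1/17))*22)*0 = ((1/9 + 16/17)*22)*0 = ((161/153)*22)*0 = (3542/153)*0 = 0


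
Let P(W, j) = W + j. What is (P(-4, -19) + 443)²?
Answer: 176400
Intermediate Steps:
(P(-4, -19) + 443)² = ((-4 - 19) + 443)² = (-23 + 443)² = 420² = 176400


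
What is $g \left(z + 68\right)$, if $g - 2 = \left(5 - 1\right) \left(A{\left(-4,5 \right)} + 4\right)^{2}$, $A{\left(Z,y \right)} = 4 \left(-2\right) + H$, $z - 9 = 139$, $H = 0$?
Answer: $14256$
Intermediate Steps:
$z = 148$ ($z = 9 + 139 = 148$)
$A{\left(Z,y \right)} = -8$ ($A{\left(Z,y \right)} = 4 \left(-2\right) + 0 = -8 + 0 = -8$)
$g = 66$ ($g = 2 + \left(5 - 1\right) \left(-8 + 4\right)^{2} = 2 + 4 \left(-4\right)^{2} = 2 + 4 \cdot 16 = 2 + 64 = 66$)
$g \left(z + 68\right) = 66 \left(148 + 68\right) = 66 \cdot 216 = 14256$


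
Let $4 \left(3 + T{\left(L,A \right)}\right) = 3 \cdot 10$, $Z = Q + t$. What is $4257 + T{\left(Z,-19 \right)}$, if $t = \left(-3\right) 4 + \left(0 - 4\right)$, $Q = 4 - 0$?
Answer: $\frac{8523}{2} \approx 4261.5$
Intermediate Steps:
$Q = 4$ ($Q = 4 + 0 = 4$)
$t = -16$ ($t = -12 - 4 = -16$)
$Z = -12$ ($Z = 4 - 16 = -12$)
$T{\left(L,A \right)} = \frac{9}{2}$ ($T{\left(L,A \right)} = -3 + \frac{3 \cdot 10}{4} = -3 + \frac{1}{4} \cdot 30 = -3 + \frac{15}{2} = \frac{9}{2}$)
$4257 + T{\left(Z,-19 \right)} = 4257 + \frac{9}{2} = \frac{8523}{2}$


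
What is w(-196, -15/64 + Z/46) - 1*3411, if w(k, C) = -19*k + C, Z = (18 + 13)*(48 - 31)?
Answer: 477255/1472 ≈ 324.22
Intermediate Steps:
Z = 527 (Z = 31*17 = 527)
w(k, C) = C - 19*k
w(-196, -15/64 + Z/46) - 1*3411 = ((-15/64 + 527/46) - 19*(-196)) - 1*3411 = ((-15*1/64 + 527*(1/46)) + 3724) - 3411 = ((-15/64 + 527/46) + 3724) - 3411 = (16519/1472 + 3724) - 3411 = 5498247/1472 - 3411 = 477255/1472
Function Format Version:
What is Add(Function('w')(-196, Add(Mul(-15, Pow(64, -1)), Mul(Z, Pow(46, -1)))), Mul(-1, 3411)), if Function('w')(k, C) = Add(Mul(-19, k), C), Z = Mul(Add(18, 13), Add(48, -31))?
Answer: Rational(477255, 1472) ≈ 324.22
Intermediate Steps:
Z = 527 (Z = Mul(31, 17) = 527)
Function('w')(k, C) = Add(C, Mul(-19, k))
Add(Function('w')(-196, Add(Mul(-15, Pow(64, -1)), Mul(Z, Pow(46, -1)))), Mul(-1, 3411)) = Add(Add(Add(Mul(-15, Pow(64, -1)), Mul(527, Pow(46, -1))), Mul(-19, -196)), Mul(-1, 3411)) = Add(Add(Add(Mul(-15, Rational(1, 64)), Mul(527, Rational(1, 46))), 3724), -3411) = Add(Add(Add(Rational(-15, 64), Rational(527, 46)), 3724), -3411) = Add(Add(Rational(16519, 1472), 3724), -3411) = Add(Rational(5498247, 1472), -3411) = Rational(477255, 1472)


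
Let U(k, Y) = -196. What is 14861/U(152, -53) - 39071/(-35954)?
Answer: -37618177/503356 ≈ -74.735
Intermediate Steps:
14861/U(152, -53) - 39071/(-35954) = 14861/(-196) - 39071/(-35954) = 14861*(-1/196) - 39071*(-1/35954) = -2123/28 + 39071/35954 = -37618177/503356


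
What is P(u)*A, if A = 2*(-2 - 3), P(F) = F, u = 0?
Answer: 0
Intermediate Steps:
A = -10 (A = 2*(-5) = -10)
P(u)*A = 0*(-10) = 0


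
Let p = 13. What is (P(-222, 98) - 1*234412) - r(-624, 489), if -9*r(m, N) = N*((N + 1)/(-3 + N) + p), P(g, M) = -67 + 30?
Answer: -170358469/729 ≈ -2.3369e+5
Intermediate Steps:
P(g, M) = -37
r(m, N) = -N*(13 + (1 + N)/(-3 + N))/9 (r(m, N) = -N*((N + 1)/(-3 + N) + 13)/9 = -N*((1 + N)/(-3 + N) + 13)/9 = -N*(13 + (1 + N)/(-3 + N))/9)
(P(-222, 98) - 1*234412) - r(-624, 489) = (-37 - 1*234412) - 2*489*(19 - 7*489)/(9*(-3 + 489)) = (-37 - 234412) - 2*489*(19 - 3423)/(9*486) = -234449 - 2*489*(-3404)/(9*486) = -234449 - 1*(-554852/729) = -234449 + 554852/729 = -170358469/729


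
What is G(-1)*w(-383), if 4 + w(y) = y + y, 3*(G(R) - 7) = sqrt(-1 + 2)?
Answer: -16940/3 ≈ -5646.7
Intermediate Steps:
G(R) = 22/3 (G(R) = 7 + sqrt(-1 + 2)/3 = 7 + sqrt(1)/3 = 7 + (1/3)*1 = 7 + 1/3 = 22/3)
w(y) = -4 + 2*y (w(y) = -4 + (y + y) = -4 + 2*y)
G(-1)*w(-383) = 22*(-4 + 2*(-383))/3 = 22*(-4 - 766)/3 = (22/3)*(-770) = -16940/3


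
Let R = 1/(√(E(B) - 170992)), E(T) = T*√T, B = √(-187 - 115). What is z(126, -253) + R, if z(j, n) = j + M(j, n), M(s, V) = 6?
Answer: 132 + (-170992 + 302^(¾)*I^(3/2))^(-½) ≈ 132.0 - 0.0024179*I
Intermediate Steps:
B = I*√302 (B = √(-302) = I*√302 ≈ 17.378*I)
z(j, n) = 6 + j (z(j, n) = j + 6 = 6 + j)
E(T) = T^(3/2)
R = (-170992 + 302^(¾)*I^(3/2))^(-½) (R = 1/(√((I*√302)^(3/2) - 170992)) = 1/(√(302^(¾)*I^(3/2) - 170992)) = 1/(√(-170992 + 302^(¾)*I^(3/2))) = (-170992 + 302^(¾)*I^(3/2))^(-½) ≈ 3.6e-7 - 0.0024179*I)
z(126, -253) + R = (6 + 126) + (-170992 + 302^(¾)*I^(3/2))^(-½) = 132 + (-170992 + 302^(¾)*I^(3/2))^(-½)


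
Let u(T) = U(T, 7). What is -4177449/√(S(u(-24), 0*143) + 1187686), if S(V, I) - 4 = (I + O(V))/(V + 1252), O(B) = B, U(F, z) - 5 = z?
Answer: -8354898*√29649493397/375310043 ≈ -3833.2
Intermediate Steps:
U(F, z) = 5 + z
u(T) = 12 (u(T) = 5 + 7 = 12)
S(V, I) = 4 + (I + V)/(1252 + V) (S(V, I) = 4 + (I + V)/(V + 1252) = 4 + (I + V)/(1252 + V))
-4177449/√(S(u(-24), 0*143) + 1187686) = -4177449/√((5008 + 0*143 + 5*12)/(1252 + 12) + 1187686) = -4177449/√((5008 + 0 + 60)/1264 + 1187686) = -4177449/√((1/1264)*5068 + 1187686) = -4177449/√(1267/316 + 1187686) = -4177449*2*√29649493397/375310043 = -8354898*√29649493397/375310043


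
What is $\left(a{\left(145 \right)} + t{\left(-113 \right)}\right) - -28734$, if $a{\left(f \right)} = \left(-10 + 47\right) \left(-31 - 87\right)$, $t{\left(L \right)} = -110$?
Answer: $24258$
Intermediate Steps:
$a{\left(f \right)} = -4366$ ($a{\left(f \right)} = 37 \left(-118\right) = -4366$)
$\left(a{\left(145 \right)} + t{\left(-113 \right)}\right) - -28734 = \left(-4366 - 110\right) - -28734 = -4476 + 28734 = 24258$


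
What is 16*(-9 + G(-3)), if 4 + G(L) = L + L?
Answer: -304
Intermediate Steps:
G(L) = -4 + 2*L (G(L) = -4 + (L + L) = -4 + 2*L)
16*(-9 + G(-3)) = 16*(-9 + (-4 + 2*(-3))) = 16*(-9 + (-4 - 6)) = 16*(-9 - 10) = 16*(-19) = -304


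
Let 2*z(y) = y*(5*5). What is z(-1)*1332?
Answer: -16650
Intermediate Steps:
z(y) = 25*y/2 (z(y) = (y*(5*5))/2 = (y*25)/2 = (25*y)/2 = 25*y/2)
z(-1)*1332 = ((25/2)*(-1))*1332 = -25/2*1332 = -16650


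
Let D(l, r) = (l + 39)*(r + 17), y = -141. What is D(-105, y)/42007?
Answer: 8184/42007 ≈ 0.19482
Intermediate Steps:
D(l, r) = (17 + r)*(39 + l) (D(l, r) = (39 + l)*(17 + r) = (17 + r)*(39 + l))
D(-105, y)/42007 = (663 + 17*(-105) + 39*(-141) - 105*(-141))/42007 = (663 - 1785 - 5499 + 14805)*(1/42007) = 8184*(1/42007) = 8184/42007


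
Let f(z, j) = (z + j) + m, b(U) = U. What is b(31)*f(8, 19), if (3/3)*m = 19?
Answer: 1426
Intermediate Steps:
m = 19
f(z, j) = 19 + j + z (f(z, j) = (z + j) + 19 = (j + z) + 19 = 19 + j + z)
b(31)*f(8, 19) = 31*(19 + 19 + 8) = 31*46 = 1426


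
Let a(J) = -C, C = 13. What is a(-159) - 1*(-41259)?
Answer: 41246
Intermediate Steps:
a(J) = -13 (a(J) = -1*13 = -13)
a(-159) - 1*(-41259) = -13 - 1*(-41259) = -13 + 41259 = 41246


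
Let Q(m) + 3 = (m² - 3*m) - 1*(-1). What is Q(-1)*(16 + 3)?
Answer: 38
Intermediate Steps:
Q(m) = -2 + m² - 3*m (Q(m) = -3 + ((m² - 3*m) - 1*(-1)) = -3 + ((m² - 3*m) + 1) = -3 + (1 + m² - 3*m) = -2 + m² - 3*m)
Q(-1)*(16 + 3) = (-2 + (-1)² - 3*(-1))*(16 + 3) = (-2 + 1 + 3)*19 = 2*19 = 38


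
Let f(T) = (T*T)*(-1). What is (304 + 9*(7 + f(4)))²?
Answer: 49729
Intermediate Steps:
f(T) = -T² (f(T) = T²*(-1) = -T²)
(304 + 9*(7 + f(4)))² = (304 + 9*(7 - 1*4²))² = (304 + 9*(7 - 1*16))² = (304 + 9*(7 - 16))² = (304 + 9*(-9))² = (304 - 81)² = 223² = 49729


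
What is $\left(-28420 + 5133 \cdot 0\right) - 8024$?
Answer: $-36444$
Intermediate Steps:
$\left(-28420 + 5133 \cdot 0\right) - 8024 = \left(-28420 + 0\right) - 8024 = -28420 - 8024 = -36444$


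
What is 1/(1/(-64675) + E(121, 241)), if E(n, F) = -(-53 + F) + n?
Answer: -64675/4333226 ≈ -0.014925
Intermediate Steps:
E(n, F) = 53 + n - F (E(n, F) = (53 - F) + n = 53 + n - F)
1/(1/(-64675) + E(121, 241)) = 1/(1/(-64675) + (53 + 121 - 1*241)) = 1/(-1/64675 + (53 + 121 - 241)) = 1/(-1/64675 - 67) = 1/(-4333226/64675) = -64675/4333226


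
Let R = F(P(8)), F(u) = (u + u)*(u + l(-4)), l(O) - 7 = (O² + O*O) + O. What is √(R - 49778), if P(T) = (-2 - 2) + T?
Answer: I*√49466 ≈ 222.41*I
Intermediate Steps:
P(T) = -4 + T
l(O) = 7 + O + 2*O² (l(O) = 7 + ((O² + O*O) + O) = 7 + ((O² + O²) + O) = 7 + (2*O² + O) = 7 + (O + 2*O²) = 7 + O + 2*O²)
F(u) = 2*u*(35 + u) (F(u) = (u + u)*(u + (7 - 4 + 2*(-4)²)) = (2*u)*(u + (7 - 4 + 2*16)) = (2*u)*(u + (7 - 4 + 32)) = (2*u)*(u + 35) = (2*u)*(35 + u) = 2*u*(35 + u))
R = 312 (R = 2*(-4 + 8)*(35 + (-4 + 8)) = 2*4*(35 + 4) = 2*4*39 = 312)
√(R - 49778) = √(312 - 49778) = √(-49466) = I*√49466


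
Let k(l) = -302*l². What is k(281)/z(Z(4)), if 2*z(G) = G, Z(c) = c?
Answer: -11923111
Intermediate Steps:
z(G) = G/2
k(281)/z(Z(4)) = (-302*281²)/(((½)*4)) = -302*78961/2 = -23846222*½ = -11923111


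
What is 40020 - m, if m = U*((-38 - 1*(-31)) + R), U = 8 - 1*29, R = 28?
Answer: 40461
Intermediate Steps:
U = -21 (U = 8 - 29 = -21)
m = -441 (m = -21*((-38 - 1*(-31)) + 28) = -21*((-38 + 31) + 28) = -21*(-7 + 28) = -21*21 = -441)
40020 - m = 40020 - 1*(-441) = 40020 + 441 = 40461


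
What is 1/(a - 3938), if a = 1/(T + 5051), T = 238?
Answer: -5289/20828081 ≈ -0.00025394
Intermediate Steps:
a = 1/5289 (a = 1/(238 + 5051) = 1/5289 ≈ 0.00018907)
1/(a - 3938) = 1/(1/5289 - 3938) = 1/(-20828081/5289) = -5289/20828081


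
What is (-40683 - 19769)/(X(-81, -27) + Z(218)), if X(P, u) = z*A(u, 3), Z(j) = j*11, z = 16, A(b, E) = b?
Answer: -30226/983 ≈ -30.749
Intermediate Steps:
Z(j) = 11*j
X(P, u) = 16*u
(-40683 - 19769)/(X(-81, -27) + Z(218)) = (-40683 - 19769)/(16*(-27) + 11*218) = -60452/(-432 + 2398) = -60452/1966 = -60452*1/1966 = -30226/983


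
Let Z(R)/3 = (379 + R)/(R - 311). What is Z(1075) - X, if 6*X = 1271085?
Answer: -40461782/191 ≈ -2.1184e+5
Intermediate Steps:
Z(R) = 3*(379 + R)/(-311 + R) (Z(R) = 3*((379 + R)/(R - 311)) = 3*((379 + R)/(-311 + R)) = 3*(379 + R)/(-311 + R))
X = 423695/2 (X = (⅙)*1271085 = 423695/2 ≈ 2.1185e+5)
Z(1075) - X = 3*(379 + 1075)/(-311 + 1075) - 1*423695/2 = 3*1454/764 - 423695/2 = 3*(1/764)*1454 - 423695/2 = 2181/382 - 423695/2 = -40461782/191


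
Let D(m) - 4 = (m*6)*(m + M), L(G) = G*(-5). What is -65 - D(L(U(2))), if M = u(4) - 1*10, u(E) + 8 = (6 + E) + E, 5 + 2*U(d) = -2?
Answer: -2973/2 ≈ -1486.5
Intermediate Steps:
U(d) = -7/2 (U(d) = -5/2 + (½)*(-2) = -5/2 - 1 = -7/2)
u(E) = -2 + 2*E (u(E) = -8 + ((6 + E) + E) = -8 + (6 + 2*E) = -2 + 2*E)
M = -4 (M = (-2 + 2*4) - 1*10 = (-2 + 8) - 10 = 6 - 10 = -4)
L(G) = -5*G
D(m) = 4 + 6*m*(-4 + m) (D(m) = 4 + (m*6)*(m - 4) = 4 + (6*m)*(-4 + m) = 4 + 6*m*(-4 + m))
-65 - D(L(U(2))) = -65 - (4 - (-120)*(-7)/2 + 6*(-5*(-7/2))²) = -65 - (4 - 24*35/2 + 6*(35/2)²) = -65 - (4 - 420 + 6*(1225/4)) = -65 - (4 - 420 + 3675/2) = -65 - 1*2843/2 = -65 - 2843/2 = -2973/2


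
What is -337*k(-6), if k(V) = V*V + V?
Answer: -10110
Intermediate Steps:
k(V) = V + V² (k(V) = V² + V = V + V²)
-337*k(-6) = -(-2022)*(1 - 6) = -(-2022)*(-5) = -337*30 = -10110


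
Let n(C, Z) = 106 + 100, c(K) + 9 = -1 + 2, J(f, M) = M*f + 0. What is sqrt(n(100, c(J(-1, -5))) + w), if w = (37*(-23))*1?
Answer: I*sqrt(645) ≈ 25.397*I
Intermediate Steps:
J(f, M) = M*f
c(K) = -8 (c(K) = -9 + (-1 + 2) = -9 + 1 = -8)
n(C, Z) = 206
w = -851 (w = -851*1 = -851)
sqrt(n(100, c(J(-1, -5))) + w) = sqrt(206 - 851) = sqrt(-645) = I*sqrt(645)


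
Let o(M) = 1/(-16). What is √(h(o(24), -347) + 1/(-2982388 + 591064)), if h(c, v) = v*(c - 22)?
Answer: √43778516689190127/2391324 ≈ 87.497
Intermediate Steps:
o(M) = -1/16
h(c, v) = v*(-22 + c)
√(h(o(24), -347) + 1/(-2982388 + 591064)) = √(-347*(-22 - 1/16) + 1/(-2982388 + 591064)) = √(-347*(-353/16) + 1/(-2391324)) = √(122491/16 - 1/2391324) = √(73228917017/9565296) = √43778516689190127/2391324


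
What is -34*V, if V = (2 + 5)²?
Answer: -1666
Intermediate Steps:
V = 49 (V = 7² = 49)
-34*V = -34*49 = -1666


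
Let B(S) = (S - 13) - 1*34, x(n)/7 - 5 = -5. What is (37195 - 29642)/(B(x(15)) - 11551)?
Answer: -7553/11598 ≈ -0.65123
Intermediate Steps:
x(n) = 0 (x(n) = 35 + 7*(-5) = 35 - 35 = 0)
B(S) = -47 + S (B(S) = (-13 + S) - 34 = -47 + S)
(37195 - 29642)/(B(x(15)) - 11551) = (37195 - 29642)/((-47 + 0) - 11551) = 7553/(-47 - 11551) = 7553/(-11598) = 7553*(-1/11598) = -7553/11598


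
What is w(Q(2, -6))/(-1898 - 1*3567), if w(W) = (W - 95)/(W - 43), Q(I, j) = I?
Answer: -93/224065 ≈ -0.00041506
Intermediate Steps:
w(W) = (-95 + W)/(-43 + W)
w(Q(2, -6))/(-1898 - 1*3567) = ((-95 + 2)/(-43 + 2))/(-1898 - 1*3567) = (-93/(-41))/(-1898 - 3567) = -1/41*(-93)/(-5465) = (93/41)*(-1/5465) = -93/224065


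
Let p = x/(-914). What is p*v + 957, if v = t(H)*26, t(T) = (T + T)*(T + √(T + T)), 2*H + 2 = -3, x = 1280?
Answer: 229349/457 + 83200*I*√5/457 ≈ 501.86 + 407.09*I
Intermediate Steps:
H = -5/2 (H = -1 + (½)*(-3) = -1 - 3/2 = -5/2 ≈ -2.5000)
t(T) = 2*T*(T + √2*√T) (t(T) = (2*T)*(T + √(2*T)) = (2*T)*(T + √2*√T) = 2*T*(T + √2*√T))
v = 325 - 130*I*√5 (v = (2*(-5/2)² + 2*√2*(-5/2)^(3/2))*26 = (2*(25/4) + 2*√2*(-5*I*√10/4))*26 = (25/2 - 5*I*√5)*26 = 325 - 130*I*√5 ≈ 325.0 - 290.69*I)
p = -640/457 (p = 1280/(-914) = 1280*(-1/914) = -640/457 ≈ -1.4004)
p*v + 957 = -640*(325 - 130*I*√5)/457 + 957 = (-208000/457 + 83200*I*√5/457) + 957 = 229349/457 + 83200*I*√5/457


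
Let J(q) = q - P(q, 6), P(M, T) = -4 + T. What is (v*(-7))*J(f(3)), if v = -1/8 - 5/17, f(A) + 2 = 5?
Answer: 399/136 ≈ 2.9338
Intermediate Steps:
f(A) = 3 (f(A) = -2 + 5 = 3)
v = -57/136 (v = -1*1/8 - 5*1/17 = -1/8 - 5/17 = -57/136 ≈ -0.41912)
J(q) = -2 + q (J(q) = q - (-4 + 6) = q - 1*2 = q - 2 = -2 + q)
(v*(-7))*J(f(3)) = (-57/136*(-7))*(-2 + 3) = (399/136)*1 = 399/136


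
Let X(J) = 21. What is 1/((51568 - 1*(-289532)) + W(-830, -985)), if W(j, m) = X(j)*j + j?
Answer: 1/322840 ≈ 3.0975e-6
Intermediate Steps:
W(j, m) = 22*j (W(j, m) = 21*j + j = 22*j)
1/((51568 - 1*(-289532)) + W(-830, -985)) = 1/((51568 - 1*(-289532)) + 22*(-830)) = 1/((51568 + 289532) - 18260) = 1/(341100 - 18260) = 1/322840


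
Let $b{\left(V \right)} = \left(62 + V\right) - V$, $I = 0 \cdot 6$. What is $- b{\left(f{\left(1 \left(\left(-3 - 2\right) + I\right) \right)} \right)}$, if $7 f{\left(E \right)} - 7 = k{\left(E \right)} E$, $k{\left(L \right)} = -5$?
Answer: $-62$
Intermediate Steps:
$I = 0$
$f{\left(E \right)} = 1 - \frac{5 E}{7}$ ($f{\left(E \right)} = 1 + \frac{\left(-5\right) E}{7} = 1 - \frac{5 E}{7}$)
$b{\left(V \right)} = 62$
$- b{\left(f{\left(1 \left(\left(-3 - 2\right) + I\right) \right)} \right)} = \left(-1\right) 62 = -62$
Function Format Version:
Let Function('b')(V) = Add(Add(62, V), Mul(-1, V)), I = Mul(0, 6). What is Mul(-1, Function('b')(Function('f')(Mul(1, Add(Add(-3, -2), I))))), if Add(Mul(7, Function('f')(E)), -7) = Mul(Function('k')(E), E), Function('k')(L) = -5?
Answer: -62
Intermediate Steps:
I = 0
Function('f')(E) = Add(1, Mul(Rational(-5, 7), E)) (Function('f')(E) = Add(1, Mul(Rational(1, 7), Mul(-5, E))) = Add(1, Mul(Rational(-5, 7), E)))
Function('b')(V) = 62
Mul(-1, Function('b')(Function('f')(Mul(1, Add(Add(-3, -2), I))))) = Mul(-1, 62) = -62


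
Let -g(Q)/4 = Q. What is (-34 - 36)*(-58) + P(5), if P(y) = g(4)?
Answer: 4044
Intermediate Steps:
g(Q) = -4*Q
P(y) = -16 (P(y) = -4*4 = -16)
(-34 - 36)*(-58) + P(5) = (-34 - 36)*(-58) - 16 = -70*(-58) - 16 = 4060 - 16 = 4044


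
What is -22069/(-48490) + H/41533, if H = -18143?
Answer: 36837707/2013935170 ≈ 0.018291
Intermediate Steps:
-22069/(-48490) + H/41533 = -22069/(-48490) - 18143/41533 = -22069*(-1/48490) - 18143*1/41533 = 22069/48490 - 18143/41533 = 36837707/2013935170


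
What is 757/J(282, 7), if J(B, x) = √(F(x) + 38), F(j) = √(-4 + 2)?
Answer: 757/√(38 + I*√2) ≈ 122.74 - 2.2831*I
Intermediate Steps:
F(j) = I*√2 (F(j) = √(-2) = I*√2)
J(B, x) = √(38 + I*√2) (J(B, x) = √(I*√2 + 38) = √(38 + I*√2))
757/J(282, 7) = 757/(√(38 + I*√2)) = 757/√(38 + I*√2)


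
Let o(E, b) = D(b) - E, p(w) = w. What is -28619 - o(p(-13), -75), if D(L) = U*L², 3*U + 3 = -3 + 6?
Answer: -28632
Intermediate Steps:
U = 0 (U = -1 + (-3 + 6)/3 = -1 + (⅓)*3 = -1 + 1 = 0)
D(L) = 0 (D(L) = 0*L² = 0)
o(E, b) = -E (o(E, b) = 0 - E = -E)
-28619 - o(p(-13), -75) = -28619 - (-1)*(-13) = -28619 - 1*13 = -28619 - 13 = -28632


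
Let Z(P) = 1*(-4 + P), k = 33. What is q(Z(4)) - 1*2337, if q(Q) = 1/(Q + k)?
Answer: -77120/33 ≈ -2337.0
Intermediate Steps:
Z(P) = -4 + P
q(Q) = 1/(33 + Q) (q(Q) = 1/(Q + 33) = 1/(33 + Q))
q(Z(4)) - 1*2337 = 1/(33 + (-4 + 4)) - 1*2337 = 1/(33 + 0) - 2337 = 1/33 - 2337 = -77120/33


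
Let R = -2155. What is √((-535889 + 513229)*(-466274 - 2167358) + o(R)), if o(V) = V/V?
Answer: √59678101121 ≈ 2.4429e+5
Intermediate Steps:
o(V) = 1
√((-535889 + 513229)*(-466274 - 2167358) + o(R)) = √((-535889 + 513229)*(-466274 - 2167358) + 1) = √(-22660*(-2633632) + 1) = √(59678101120 + 1) = √59678101121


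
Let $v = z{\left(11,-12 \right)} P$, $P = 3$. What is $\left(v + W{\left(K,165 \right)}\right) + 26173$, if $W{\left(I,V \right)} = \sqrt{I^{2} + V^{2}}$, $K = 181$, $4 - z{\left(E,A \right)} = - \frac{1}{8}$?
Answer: $\frac{209483}{8} + \sqrt{59986} \approx 26430.0$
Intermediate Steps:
$z{\left(E,A \right)} = \frac{33}{8}$ ($z{\left(E,A \right)} = 4 - - \frac{1}{8} = 4 + \frac{1}{8} = \frac{33}{8}$)
$v = \frac{99}{8}$ ($v = \frac{33}{8} \cdot 3 = \frac{99}{8} \approx 12.375$)
$\left(v + W{\left(K,165 \right)}\right) + 26173 = \left(\frac{99}{8} + \sqrt{181^{2} + 165^{2}}\right) + 26173 = \left(\frac{99}{8} + \sqrt{32761 + 27225}\right) + 26173 = \left(\frac{99}{8} + \sqrt{59986}\right) + 26173 = \frac{209483}{8} + \sqrt{59986}$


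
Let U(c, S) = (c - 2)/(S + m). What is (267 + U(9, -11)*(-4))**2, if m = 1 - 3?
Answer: 12243001/169 ≈ 72444.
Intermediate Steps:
m = -2
U(c, S) = (-2 + c)/(-2 + S) (U(c, S) = (c - 2)/(S - 2) = (-2 + c)/(-2 + S))
(267 + U(9, -11)*(-4))**2 = (267 + ((-2 + 9)/(-2 - 11))*(-4))**2 = (267 + (7/(-13))*(-4))**2 = (267 - 1/13*7*(-4))**2 = (267 - 7/13*(-4))**2 = (267 + 28/13)**2 = (3499/13)**2 = 12243001/169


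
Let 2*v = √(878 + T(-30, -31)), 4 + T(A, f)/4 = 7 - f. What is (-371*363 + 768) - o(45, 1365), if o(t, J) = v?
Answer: -133905 - 13*√6/2 ≈ -1.3392e+5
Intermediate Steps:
T(A, f) = 12 - 4*f (T(A, f) = -16 + 4*(7 - f) = -16 + (28 - 4*f) = 12 - 4*f)
v = 13*√6/2 (v = √(878 + (12 - 4*(-31)))/2 = √(878 + (12 + 124))/2 = √(878 + 136)/2 = √1014/2 = (13*√6)/2 = 13*√6/2 ≈ 15.922)
o(t, J) = 13*√6/2
(-371*363 + 768) - o(45, 1365) = (-371*363 + 768) - 13*√6/2 = (-134673 + 768) - 13*√6/2 = -133905 - 13*√6/2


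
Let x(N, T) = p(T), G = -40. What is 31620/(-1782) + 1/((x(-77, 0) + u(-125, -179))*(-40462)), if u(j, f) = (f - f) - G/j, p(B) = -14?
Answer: -76338029495/4302162612 ≈ -17.744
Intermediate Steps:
x(N, T) = -14
u(j, f) = 40/j (u(j, f) = (f - f) - (-40)/j = 0 + 40/j = 40/j)
31620/(-1782) + 1/((x(-77, 0) + u(-125, -179))*(-40462)) = 31620/(-1782) + 1/(-14 + 40/(-125)*(-40462)) = 31620*(-1/1782) - 1/40462/(-14 + 40*(-1/125)) = -5270/297 - 1/40462/(-14 - 8/25) = -5270/297 - 1/40462/(-358/25) = -5270/297 - 25/358*(-1/40462) = -5270/297 + 25/14485396 = -76338029495/4302162612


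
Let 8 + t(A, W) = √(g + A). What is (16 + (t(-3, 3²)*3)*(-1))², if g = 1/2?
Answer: 3155/2 - 120*I*√10 ≈ 1577.5 - 379.47*I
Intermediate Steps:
g = ½ ≈ 0.50000
t(A, W) = -8 + √(½ + A)
(16 + (t(-3, 3²)*3)*(-1))² = (16 + ((-8 + √(2 + 4*(-3))/2)*3)*(-1))² = (16 + ((-8 + √(2 - 12)/2)*3)*(-1))² = (16 + ((-8 + √(-10)/2)*3)*(-1))² = (16 + ((-8 + (I*√10)/2)*3)*(-1))² = (16 + ((-8 + I*√10/2)*3)*(-1))² = (16 + (-24 + 3*I*√10/2)*(-1))² = (16 + (24 - 3*I*√10/2))² = (40 - 3*I*√10/2)²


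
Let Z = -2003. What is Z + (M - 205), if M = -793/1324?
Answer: -2924185/1324 ≈ -2208.6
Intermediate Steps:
M = -793/1324 (M = -793*1/1324 = -793/1324 ≈ -0.59894)
Z + (M - 205) = -2003 + (-793/1324 - 205) = -2003 - 272213/1324 = -2924185/1324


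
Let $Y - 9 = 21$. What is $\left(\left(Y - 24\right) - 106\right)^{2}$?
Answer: $10000$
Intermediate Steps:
$Y = 30$ ($Y = 9 + 21 = 30$)
$\left(\left(Y - 24\right) - 106\right)^{2} = \left(\left(30 - 24\right) - 106\right)^{2} = \left(6 - 106\right)^{2} = \left(-100\right)^{2} = 10000$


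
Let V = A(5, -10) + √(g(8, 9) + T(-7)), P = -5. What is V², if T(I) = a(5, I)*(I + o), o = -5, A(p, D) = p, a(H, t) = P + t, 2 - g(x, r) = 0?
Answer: (5 + √146)² ≈ 291.83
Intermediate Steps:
g(x, r) = 2 (g(x, r) = 2 - 1*0 = 2 + 0 = 2)
a(H, t) = -5 + t
T(I) = (-5 + I)² (T(I) = (-5 + I)*(I - 5) = (-5 + I)*(-5 + I) = (-5 + I)²)
V = 5 + √146 (V = 5 + √(2 + (-5 - 7)²) = 5 + √(2 + (-12)²) = 5 + √(2 + 144) = 5 + √146 ≈ 17.083)
V² = (5 + √146)²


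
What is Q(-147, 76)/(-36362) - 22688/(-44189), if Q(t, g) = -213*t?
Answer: -558620723/1606800418 ≈ -0.34766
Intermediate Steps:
Q(-147, 76)/(-36362) - 22688/(-44189) = -213*(-147)/(-36362) - 22688/(-44189) = 31311*(-1/36362) - 22688*(-1/44189) = -31311/36362 + 22688/44189 = -558620723/1606800418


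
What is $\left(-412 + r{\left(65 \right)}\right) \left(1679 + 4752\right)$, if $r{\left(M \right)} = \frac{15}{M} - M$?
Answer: $- \frac{39859338}{13} \approx -3.0661 \cdot 10^{6}$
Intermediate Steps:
$r{\left(M \right)} = - M + \frac{15}{M}$
$\left(-412 + r{\left(65 \right)}\right) \left(1679 + 4752\right) = \left(-412 + \left(\left(-1\right) 65 + \frac{15}{65}\right)\right) \left(1679 + 4752\right) = \left(-412 + \left(-65 + 15 \cdot \frac{1}{65}\right)\right) 6431 = \left(-412 + \left(-65 + \frac{3}{13}\right)\right) 6431 = \left(-412 - \frac{842}{13}\right) 6431 = \left(- \frac{6198}{13}\right) 6431 = - \frac{39859338}{13}$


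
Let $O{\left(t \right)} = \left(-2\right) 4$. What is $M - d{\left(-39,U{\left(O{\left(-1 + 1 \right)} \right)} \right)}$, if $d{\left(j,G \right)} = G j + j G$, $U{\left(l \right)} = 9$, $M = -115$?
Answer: $587$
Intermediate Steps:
$O{\left(t \right)} = -8$
$d{\left(j,G \right)} = 2 G j$ ($d{\left(j,G \right)} = G j + G j = 2 G j$)
$M - d{\left(-39,U{\left(O{\left(-1 + 1 \right)} \right)} \right)} = -115 - 2 \cdot 9 \left(-39\right) = -115 - -702 = -115 + 702 = 587$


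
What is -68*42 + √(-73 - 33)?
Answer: -2856 + I*√106 ≈ -2856.0 + 10.296*I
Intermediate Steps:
-68*42 + √(-73 - 33) = -2856 + √(-106) = -2856 + I*√106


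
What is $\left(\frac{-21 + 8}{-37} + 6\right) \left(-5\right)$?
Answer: $- \frac{1175}{37} \approx -31.757$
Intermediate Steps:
$\left(\frac{-21 + 8}{-37} + 6\right) \left(-5\right) = \left(\left(-13\right) \left(- \frac{1}{37}\right) + 6\right) \left(-5\right) = \left(\frac{13}{37} + 6\right) \left(-5\right) = \frac{235}{37} \left(-5\right) = - \frac{1175}{37}$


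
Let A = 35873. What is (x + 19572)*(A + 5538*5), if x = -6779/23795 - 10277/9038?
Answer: 267526055049283589/215059210 ≈ 1.2440e+9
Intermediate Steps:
x = -305809817/215059210 (x = -6779*1/23795 - 10277*1/9038 = -6779/23795 - 10277/9038 = -305809817/215059210 ≈ -1.4220)
(x + 19572)*(A + 5538*5) = (-305809817/215059210 + 19572)*(35873 + 5538*5) = 4208833048303*(35873 + 27690)/215059210 = (4208833048303/215059210)*63563 = 267526055049283589/215059210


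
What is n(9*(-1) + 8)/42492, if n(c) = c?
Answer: -1/42492 ≈ -2.3534e-5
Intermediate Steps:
n(9*(-1) + 8)/42492 = (9*(-1) + 8)/42492 = (-9 + 8)*(1/42492) = -1*1/42492 = -1/42492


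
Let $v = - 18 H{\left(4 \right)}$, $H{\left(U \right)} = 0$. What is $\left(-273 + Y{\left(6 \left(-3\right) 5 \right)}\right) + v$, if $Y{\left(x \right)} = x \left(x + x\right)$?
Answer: $15927$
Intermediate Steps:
$v = 0$ ($v = \left(-18\right) 0 = 0$)
$Y{\left(x \right)} = 2 x^{2}$ ($Y{\left(x \right)} = x 2 x = 2 x^{2}$)
$\left(-273 + Y{\left(6 \left(-3\right) 5 \right)}\right) + v = \left(-273 + 2 \left(6 \left(-3\right) 5\right)^{2}\right) + 0 = \left(-273 + 2 \left(\left(-18\right) 5\right)^{2}\right) + 0 = \left(-273 + 2 \left(-90\right)^{2}\right) + 0 = \left(-273 + 2 \cdot 8100\right) + 0 = \left(-273 + 16200\right) + 0 = 15927 + 0 = 15927$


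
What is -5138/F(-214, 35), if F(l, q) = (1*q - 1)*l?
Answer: 2569/3638 ≈ 0.70616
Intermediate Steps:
F(l, q) = l*(-1 + q) (F(l, q) = (q - 1)*l = (-1 + q)*l = l*(-1 + q))
-5138/F(-214, 35) = -5138*(-1/(214*(-1 + 35))) = -5138/((-214*34)) = -5138/(-7276) = -5138*(-1/7276) = 2569/3638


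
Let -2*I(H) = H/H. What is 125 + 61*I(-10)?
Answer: 189/2 ≈ 94.500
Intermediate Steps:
I(H) = -1/2 (I(H) = -H/(2*H) = -1/2*1 = -1/2)
125 + 61*I(-10) = 125 + 61*(-1/2) = 125 - 61/2 = 189/2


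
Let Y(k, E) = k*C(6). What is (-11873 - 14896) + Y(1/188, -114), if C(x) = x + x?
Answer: -1258140/47 ≈ -26769.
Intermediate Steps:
C(x) = 2*x
Y(k, E) = 12*k (Y(k, E) = k*(2*6) = k*12 = 12*k)
(-11873 - 14896) + Y(1/188, -114) = (-11873 - 14896) + 12/188 = -26769 + 12*(1/188) = -26769 + 3/47 = -1258140/47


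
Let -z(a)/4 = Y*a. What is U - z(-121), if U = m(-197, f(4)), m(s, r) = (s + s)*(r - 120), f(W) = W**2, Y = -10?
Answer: 45816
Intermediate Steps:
z(a) = 40*a (z(a) = -(-40)*a = 40*a)
m(s, r) = 2*s*(-120 + r) (m(s, r) = (2*s)*(-120 + r) = 2*s*(-120 + r))
U = 40976 (U = 2*(-197)*(-120 + 4**2) = 2*(-197)*(-120 + 16) = 2*(-197)*(-104) = 40976)
U - z(-121) = 40976 - 40*(-121) = 40976 - 1*(-4840) = 40976 + 4840 = 45816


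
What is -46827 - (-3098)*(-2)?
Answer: -53023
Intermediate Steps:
-46827 - (-3098)*(-2) = -46827 - 1*6196 = -46827 - 6196 = -53023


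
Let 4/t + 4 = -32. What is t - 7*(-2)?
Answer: 125/9 ≈ 13.889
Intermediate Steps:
t = -⅑ (t = 4/(-4 - 32) = 4/(-36) = 4*(-1/36) = -⅑ ≈ -0.11111)
t - 7*(-2) = -⅑ - 7*(-2) = -⅑ + 14 = 125/9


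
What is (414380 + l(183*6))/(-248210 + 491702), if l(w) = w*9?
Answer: 212131/121746 ≈ 1.7424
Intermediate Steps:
l(w) = 9*w
(414380 + l(183*6))/(-248210 + 491702) = (414380 + 9*(183*6))/(-248210 + 491702) = (414380 + 9*1098)/243492 = (414380 + 9882)*(1/243492) = 424262*(1/243492) = 212131/121746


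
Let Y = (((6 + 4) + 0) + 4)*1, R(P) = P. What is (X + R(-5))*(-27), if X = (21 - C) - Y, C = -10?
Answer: -324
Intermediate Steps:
Y = 14 (Y = ((10 + 0) + 4)*1 = (10 + 4)*1 = 14*1 = 14)
X = 17 (X = (21 - 1*(-10)) - 1*14 = (21 + 10) - 14 = 31 - 14 = 17)
(X + R(-5))*(-27) = (17 - 5)*(-27) = 12*(-27) = -324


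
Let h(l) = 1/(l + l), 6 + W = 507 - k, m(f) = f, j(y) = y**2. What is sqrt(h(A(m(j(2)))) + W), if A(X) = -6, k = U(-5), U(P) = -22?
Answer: 5*sqrt(753)/6 ≈ 22.867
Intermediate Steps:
k = -22
W = 523 (W = -6 + (507 - 1*(-22)) = -6 + (507 + 22) = -6 + 529 = 523)
h(l) = 1/(2*l)
sqrt(h(A(m(j(2)))) + W) = sqrt((1/2)/(-6) + 523) = sqrt((1/2)*(-1/6) + 523) = sqrt(-1/12 + 523) = sqrt(6275/12) = 5*sqrt(753)/6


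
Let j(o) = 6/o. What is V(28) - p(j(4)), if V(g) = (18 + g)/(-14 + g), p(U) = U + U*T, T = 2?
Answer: -17/14 ≈ -1.2143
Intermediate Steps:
p(U) = 3*U (p(U) = U + U*2 = U + 2*U = 3*U)
V(g) = (18 + g)/(-14 + g)
V(28) - p(j(4)) = (18 + 28)/(-14 + 28) - 3*6/4 = 46/14 - 3*6*(¼) = (1/14)*46 - 3*3/2 = 23/7 - 1*9/2 = 23/7 - 9/2 = -17/14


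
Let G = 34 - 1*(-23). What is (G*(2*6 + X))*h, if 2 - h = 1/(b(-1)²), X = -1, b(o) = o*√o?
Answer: 1881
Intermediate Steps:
b(o) = o^(3/2)
h = 3 (h = 2 - 1/(((-1)^(3/2))²) = 2 - 1/((-I)²) = 2 - 1/(-1) = 2 - 1*(-1) = 2 + 1 = 3)
G = 57 (G = 34 + 23 = 57)
(G*(2*6 + X))*h = (57*(2*6 - 1))*3 = (57*(12 - 1))*3 = (57*11)*3 = 627*3 = 1881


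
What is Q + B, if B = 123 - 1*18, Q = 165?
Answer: 270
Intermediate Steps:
B = 105 (B = 123 - 18 = 105)
Q + B = 165 + 105 = 270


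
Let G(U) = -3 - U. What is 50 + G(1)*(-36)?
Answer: 194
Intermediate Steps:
50 + G(1)*(-36) = 50 + (-3 - 1*1)*(-36) = 50 + (-3 - 1)*(-36) = 50 - 4*(-36) = 50 + 144 = 194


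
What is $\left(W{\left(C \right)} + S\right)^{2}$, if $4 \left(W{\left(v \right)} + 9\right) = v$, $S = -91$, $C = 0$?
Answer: $10000$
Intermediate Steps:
$W{\left(v \right)} = -9 + \frac{v}{4}$
$\left(W{\left(C \right)} + S\right)^{2} = \left(\left(-9 + \frac{1}{4} \cdot 0\right) - 91\right)^{2} = \left(\left(-9 + 0\right) - 91\right)^{2} = \left(-9 - 91\right)^{2} = \left(-100\right)^{2} = 10000$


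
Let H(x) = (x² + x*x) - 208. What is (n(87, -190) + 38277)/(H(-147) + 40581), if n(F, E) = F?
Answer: 38364/83591 ≈ 0.45895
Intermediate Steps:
H(x) = -208 + 2*x² (H(x) = (x² + x²) - 208 = 2*x² - 208 = -208 + 2*x²)
(n(87, -190) + 38277)/(H(-147) + 40581) = (87 + 38277)/((-208 + 2*(-147)²) + 40581) = 38364/((-208 + 2*21609) + 40581) = 38364/((-208 + 43218) + 40581) = 38364/(43010 + 40581) = 38364/83591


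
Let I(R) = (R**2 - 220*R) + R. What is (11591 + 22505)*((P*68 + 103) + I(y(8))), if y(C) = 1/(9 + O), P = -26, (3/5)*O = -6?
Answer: -49268720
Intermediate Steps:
O = -10 (O = (5/3)*(-6) = -10)
y(C) = -1 (y(C) = 1/(9 - 10) = 1/(-1) = -1)
I(R) = R**2 - 219*R
(11591 + 22505)*((P*68 + 103) + I(y(8))) = (11591 + 22505)*((-26*68 + 103) - (-219 - 1)) = 34096*((-1768 + 103) - 1*(-220)) = 34096*(-1665 + 220) = 34096*(-1445) = -49268720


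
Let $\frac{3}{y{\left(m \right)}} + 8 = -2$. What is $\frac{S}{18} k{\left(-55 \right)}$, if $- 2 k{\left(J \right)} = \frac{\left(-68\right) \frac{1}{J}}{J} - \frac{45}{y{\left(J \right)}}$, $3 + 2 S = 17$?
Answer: $- \frac{1587887}{54450} \approx -29.162$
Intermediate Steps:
$S = 7$ ($S = - \frac{3}{2} + \frac{1}{2} \cdot 17 = - \frac{3}{2} + \frac{17}{2} = 7$)
$y{\left(m \right)} = - \frac{3}{10}$ ($y{\left(m \right)} = \frac{3}{-8 - 2} = \frac{3}{-10} = 3 \left(- \frac{1}{10}\right) = - \frac{3}{10}$)
$k{\left(J \right)} = -75 + \frac{34}{J^{2}}$ ($k{\left(J \right)} = - \frac{\frac{\left(-68\right) \frac{1}{J}}{J} - \frac{45}{- \frac{3}{10}}}{2} = - \frac{- \frac{68}{J^{2}} - -150}{2} = - \frac{- \frac{68}{J^{2}} + 150}{2} = - \frac{150 - \frac{68}{J^{2}}}{2} = -75 + \frac{34}{J^{2}}$)
$\frac{S}{18} k{\left(-55 \right)} = \frac{7}{18} \left(-75 + \frac{34}{3025}\right) = 7 \cdot \frac{1}{18} \left(-75 + 34 \cdot \frac{1}{3025}\right) = \frac{7 \left(-75 + \frac{34}{3025}\right)}{18} = \frac{7}{18} \left(- \frac{226841}{3025}\right) = - \frac{1587887}{54450}$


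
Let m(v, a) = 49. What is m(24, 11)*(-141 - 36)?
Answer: -8673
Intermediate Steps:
m(24, 11)*(-141 - 36) = 49*(-141 - 36) = 49*(-177) = -8673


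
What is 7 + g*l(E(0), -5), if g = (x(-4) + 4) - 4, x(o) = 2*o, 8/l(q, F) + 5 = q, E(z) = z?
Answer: 99/5 ≈ 19.800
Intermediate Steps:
l(q, F) = 8/(-5 + q)
g = -8 (g = (2*(-4) + 4) - 4 = (-8 + 4) - 4 = -4 - 4 = -8)
7 + g*l(E(0), -5) = 7 - 64/(-5 + 0) = 7 - 64/(-5) = 7 - 64*(-1)/5 = 7 - 8*(-8/5) = 7 + 64/5 = 99/5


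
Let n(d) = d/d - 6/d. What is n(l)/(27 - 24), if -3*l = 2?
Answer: 10/3 ≈ 3.3333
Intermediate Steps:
l = -⅔ (l = -⅓*2 = -⅔ ≈ -0.66667)
n(d) = 1 - 6/d
n(l)/(27 - 24) = ((-6 - ⅔)/(-⅔))/(27 - 24) = -3/2*(-20/3)/3 = 10*(⅓) = 10/3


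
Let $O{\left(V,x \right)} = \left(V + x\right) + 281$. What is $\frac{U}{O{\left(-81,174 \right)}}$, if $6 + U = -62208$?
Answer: $- \frac{31107}{187} \approx -166.35$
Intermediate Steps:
$U = -62214$ ($U = -6 - 62208 = -62214$)
$O{\left(V,x \right)} = 281 + V + x$
$\frac{U}{O{\left(-81,174 \right)}} = - \frac{62214}{281 - 81 + 174} = - \frac{62214}{374} = \left(-62214\right) \frac{1}{374} = - \frac{31107}{187}$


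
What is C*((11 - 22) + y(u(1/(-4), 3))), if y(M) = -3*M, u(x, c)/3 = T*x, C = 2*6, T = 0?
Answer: -132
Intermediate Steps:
C = 12
u(x, c) = 0 (u(x, c) = 3*(0*x) = 3*0 = 0)
C*((11 - 22) + y(u(1/(-4), 3))) = 12*((11 - 22) - 3*0) = 12*(-11 + 0) = 12*(-11) = -132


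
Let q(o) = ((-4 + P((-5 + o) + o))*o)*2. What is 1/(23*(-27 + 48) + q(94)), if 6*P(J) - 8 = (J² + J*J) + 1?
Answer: 1/2098657 ≈ 4.7650e-7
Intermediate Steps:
P(J) = 3/2 + J²/3 (P(J) = 4/3 + ((J² + J*J) + 1)/6 = 4/3 + ((J² + J²) + 1)/6 = 4/3 + (2*J² + 1)/6 = 4/3 + (1 + 2*J²)/6 = 4/3 + (⅙ + J²/3) = 3/2 + J²/3)
q(o) = 2*o*(-5/2 + (-5 + 2*o)²/3) (q(o) = ((-4 + (3/2 + ((-5 + o) + o)²/3))*o)*2 = ((-4 + (3/2 + (-5 + 2*o)²/3))*o)*2 = ((-5/2 + (-5 + 2*o)²/3)*o)*2 = (o*(-5/2 + (-5 + 2*o)²/3))*2 = 2*o*(-5/2 + (-5 + 2*o)²/3))
1/(23*(-27 + 48) + q(94)) = 1/(23*(-27 + 48) + (⅓)*94*(-15 + 2*(-5 + 2*94)²)) = 1/(23*21 + (⅓)*94*(-15 + 2*(-5 + 188)²)) = 1/(483 + (⅓)*94*(-15 + 2*183²)) = 1/(483 + (⅓)*94*(-15 + 2*33489)) = 1/(483 + (⅓)*94*(-15 + 66978)) = 1/(483 + (⅓)*94*66963) = 1/(483 + 2098174) = 1/2098657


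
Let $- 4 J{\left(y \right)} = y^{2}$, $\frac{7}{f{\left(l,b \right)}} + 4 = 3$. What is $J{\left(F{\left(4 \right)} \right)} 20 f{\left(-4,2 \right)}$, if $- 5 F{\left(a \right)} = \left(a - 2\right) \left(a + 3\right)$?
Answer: $\frac{1372}{5} \approx 274.4$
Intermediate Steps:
$f{\left(l,b \right)} = -7$ ($f{\left(l,b \right)} = \frac{7}{-4 + 3} = \frac{7}{-1} = 7 \left(-1\right) = -7$)
$F{\left(a \right)} = - \frac{\left(-2 + a\right) \left(3 + a\right)}{5}$ ($F{\left(a \right)} = - \frac{\left(a - 2\right) \left(a + 3\right)}{5} = - \frac{\left(-2 + a\right) \left(3 + a\right)}{5}$)
$J{\left(y \right)} = - \frac{y^{2}}{4}$
$J{\left(F{\left(4 \right)} \right)} 20 f{\left(-4,2 \right)} = - \frac{\left(\frac{6}{5} - \frac{4}{5} - \frac{4^{2}}{5}\right)^{2}}{4} \cdot 20 \left(-7\right) = - \frac{\left(\frac{6}{5} - \frac{4}{5} - \frac{16}{5}\right)^{2}}{4} \cdot 20 \left(-7\right) = - \frac{\left(- \frac{14}{5}\right)^{2}}{4} \cdot 20 \left(-7\right) = \left(- \frac{1}{4}\right) \frac{196}{25} \cdot 20 \left(-7\right) = \left(- \frac{49}{25}\right) 20 \left(-7\right) = \left(- \frac{196}{5}\right) \left(-7\right) = \frac{1372}{5}$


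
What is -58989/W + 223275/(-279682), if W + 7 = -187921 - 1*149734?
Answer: -377521292/605371689 ≈ -0.62362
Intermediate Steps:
W = -337662 (W = -7 + (-187921 - 1*149734) = -7 + (-187921 - 149734) = -7 - 337655 = -337662)
-58989/W + 223275/(-279682) = -58989/(-337662) + 223275/(-279682) = -58989*(-1/337662) + 223275*(-1/279682) = 19663/112554 - 17175/21514 = -377521292/605371689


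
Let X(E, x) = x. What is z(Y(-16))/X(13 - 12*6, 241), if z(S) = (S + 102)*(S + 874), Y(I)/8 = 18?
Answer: 250428/241 ≈ 1039.1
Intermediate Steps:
Y(I) = 144 (Y(I) = 8*18 = 144)
z(S) = (102 + S)*(874 + S)
z(Y(-16))/X(13 - 12*6, 241) = (89148 + 144**2 + 976*144)/241 = (89148 + 20736 + 140544)*(1/241) = 250428*(1/241) = 250428/241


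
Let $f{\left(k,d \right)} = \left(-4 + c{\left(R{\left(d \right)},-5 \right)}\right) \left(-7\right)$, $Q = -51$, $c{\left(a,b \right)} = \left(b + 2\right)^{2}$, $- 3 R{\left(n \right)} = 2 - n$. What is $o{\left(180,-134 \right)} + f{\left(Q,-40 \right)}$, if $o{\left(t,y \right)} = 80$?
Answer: $45$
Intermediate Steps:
$R{\left(n \right)} = - \frac{2}{3} + \frac{n}{3}$ ($R{\left(n \right)} = - \frac{2 - n}{3} = - \frac{2}{3} + \frac{n}{3}$)
$c{\left(a,b \right)} = \left(2 + b\right)^{2}$
$f{\left(k,d \right)} = -35$ ($f{\left(k,d \right)} = \left(-4 + \left(2 - 5\right)^{2}\right) \left(-7\right) = \left(-4 + \left(-3\right)^{2}\right) \left(-7\right) = \left(-4 + 9\right) \left(-7\right) = 5 \left(-7\right) = -35$)
$o{\left(180,-134 \right)} + f{\left(Q,-40 \right)} = 80 - 35 = 45$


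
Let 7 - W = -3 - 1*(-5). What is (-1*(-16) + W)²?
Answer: 441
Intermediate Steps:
W = 5 (W = 7 - (-3 - 1*(-5)) = 7 - (-3 + 5) = 7 - 1*2 = 7 - 2 = 5)
(-1*(-16) + W)² = (-1*(-16) + 5)² = (16 + 5)² = 21² = 441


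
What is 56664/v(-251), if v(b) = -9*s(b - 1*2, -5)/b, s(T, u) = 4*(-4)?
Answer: -197537/2 ≈ -98769.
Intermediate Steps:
s(T, u) = -16
v(b) = 144/b (v(b) = -(-144)/b = 144/b)
56664/v(-251) = 56664/((144/(-251))) = 56664/((144*(-1/251))) = 56664/(-144/251) = 56664*(-251/144) = -197537/2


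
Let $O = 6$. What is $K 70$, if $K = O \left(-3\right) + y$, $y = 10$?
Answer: $-560$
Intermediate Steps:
$K = -8$ ($K = 6 \left(-3\right) + 10 = -18 + 10 = -8$)
$K 70 = \left(-8\right) 70 = -560$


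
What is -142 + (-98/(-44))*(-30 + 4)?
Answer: -2199/11 ≈ -199.91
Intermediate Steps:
-142 + (-98/(-44))*(-30 + 4) = -142 - 98*(-1/44)*(-26) = -142 + (49/22)*(-26) = -142 - 637/11 = -2199/11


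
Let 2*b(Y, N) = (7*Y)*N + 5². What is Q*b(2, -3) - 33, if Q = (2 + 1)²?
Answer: -219/2 ≈ -109.50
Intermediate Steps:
b(Y, N) = 25/2 + 7*N*Y/2 (b(Y, N) = ((7*Y)*N + 5²)/2 = (7*N*Y + 25)/2 = (25 + 7*N*Y)/2 = 25/2 + 7*N*Y/2)
Q = 9 (Q = 3² = 9)
Q*b(2, -3) - 33 = 9*(25/2 + (7/2)*(-3)*2) - 33 = 9*(25/2 - 21) - 33 = 9*(-17/2) - 33 = -153/2 - 33 = -219/2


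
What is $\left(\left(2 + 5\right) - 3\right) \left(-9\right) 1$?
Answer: $-36$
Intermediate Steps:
$\left(\left(2 + 5\right) - 3\right) \left(-9\right) 1 = \left(7 - 3\right) \left(-9\right) 1 = 4 \left(-9\right) 1 = \left(-36\right) 1 = -36$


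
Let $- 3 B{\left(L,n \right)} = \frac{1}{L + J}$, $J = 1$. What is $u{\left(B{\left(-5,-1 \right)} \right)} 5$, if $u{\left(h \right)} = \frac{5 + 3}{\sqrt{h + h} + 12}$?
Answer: $\frac{2880}{863} - \frac{40 \sqrt{6}}{863} \approx 3.2237$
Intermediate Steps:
$B{\left(L,n \right)} = - \frac{1}{3 \left(1 + L\right)}$ ($B{\left(L,n \right)} = - \frac{1}{3 \left(L + 1\right)} = - \frac{1}{3 \left(1 + L\right)}$)
$u{\left(h \right)} = \frac{8}{12 + \sqrt{2} \sqrt{h}}$ ($u{\left(h \right)} = \frac{8}{\sqrt{2 h} + 12} = \frac{8}{\sqrt{2} \sqrt{h} + 12} = \frac{8}{12 + \sqrt{2} \sqrt{h}}$)
$u{\left(B{\left(-5,-1 \right)} \right)} 5 = \frac{8}{12 + \sqrt{2} \sqrt{- \frac{1}{3 + 3 \left(-5\right)}}} 5 = \frac{8}{12 + \sqrt{2} \sqrt{- \frac{1}{3 - 15}}} \cdot 5 = \frac{8}{12 + \sqrt{2} \sqrt{- \frac{1}{-12}}} \cdot 5 = \frac{8}{12 + \sqrt{2} \sqrt{\left(-1\right) \left(- \frac{1}{12}\right)}} 5 = \frac{8}{12 + \frac{\sqrt{2}}{2 \sqrt{3}}} \cdot 5 = \frac{8}{12 + \sqrt{2} \frac{\sqrt{3}}{6}} \cdot 5 = \frac{8}{12 + \frac{\sqrt{6}}{6}} \cdot 5 = \frac{40}{12 + \frac{\sqrt{6}}{6}}$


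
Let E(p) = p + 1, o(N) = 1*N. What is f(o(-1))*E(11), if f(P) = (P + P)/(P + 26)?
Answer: -24/25 ≈ -0.96000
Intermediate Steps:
o(N) = N
E(p) = 1 + p
f(P) = 2*P/(26 + P) (f(P) = (2*P)/(26 + P) = 2*P/(26 + P))
f(o(-1))*E(11) = (2*(-1)/(26 - 1))*(1 + 11) = (2*(-1)/25)*12 = (2*(-1)*(1/25))*12 = -2/25*12 = -24/25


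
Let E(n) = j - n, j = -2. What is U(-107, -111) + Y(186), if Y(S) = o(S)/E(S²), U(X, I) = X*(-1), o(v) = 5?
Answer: 3701981/34598 ≈ 107.00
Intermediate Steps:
E(n) = -2 - n
U(X, I) = -X
Y(S) = 5/(-2 - S²)
U(-107, -111) + Y(186) = -1*(-107) - 5/(2 + 186²) = 107 - 5/(2 + 34596) = 107 - 5/34598 = 3701981/34598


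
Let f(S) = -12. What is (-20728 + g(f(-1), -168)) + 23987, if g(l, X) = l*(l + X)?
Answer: 5419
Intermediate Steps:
g(l, X) = l*(X + l)
(-20728 + g(f(-1), -168)) + 23987 = (-20728 - 12*(-168 - 12)) + 23987 = (-20728 - 12*(-180)) + 23987 = (-20728 + 2160) + 23987 = -18568 + 23987 = 5419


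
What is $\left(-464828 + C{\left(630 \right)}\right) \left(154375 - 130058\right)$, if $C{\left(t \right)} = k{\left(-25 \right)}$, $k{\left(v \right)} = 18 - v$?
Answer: $-11302176845$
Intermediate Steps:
$C{\left(t \right)} = 43$ ($C{\left(t \right)} = 18 - -25 = 18 + 25 = 43$)
$\left(-464828 + C{\left(630 \right)}\right) \left(154375 - 130058\right) = \left(-464828 + 43\right) \left(154375 - 130058\right) = \left(-464785\right) 24317 = -11302176845$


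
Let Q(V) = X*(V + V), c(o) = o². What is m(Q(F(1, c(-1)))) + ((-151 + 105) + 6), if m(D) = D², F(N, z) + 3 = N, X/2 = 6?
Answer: 2264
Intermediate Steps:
X = 12 (X = 2*6 = 12)
F(N, z) = -3 + N
Q(V) = 24*V (Q(V) = 12*(V + V) = 12*(2*V) = 24*V)
m(Q(F(1, c(-1)))) + ((-151 + 105) + 6) = (24*(-3 + 1))² + ((-151 + 105) + 6) = (24*(-2))² + (-46 + 6) = (-48)² - 40 = 2304 - 40 = 2264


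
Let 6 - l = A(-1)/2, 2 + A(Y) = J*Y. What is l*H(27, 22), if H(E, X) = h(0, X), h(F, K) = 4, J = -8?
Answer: 12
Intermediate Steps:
H(E, X) = 4
A(Y) = -2 - 8*Y
l = 3 (l = 6 - (-2 - 8*(-1))/2 = 6 - (-2 + 8)/2 = 6 - 6/2 = 6 - 1*3 = 6 - 3 = 3)
l*H(27, 22) = 3*4 = 12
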